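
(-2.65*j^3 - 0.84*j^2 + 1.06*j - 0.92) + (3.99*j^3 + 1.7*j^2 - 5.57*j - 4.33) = 1.34*j^3 + 0.86*j^2 - 4.51*j - 5.25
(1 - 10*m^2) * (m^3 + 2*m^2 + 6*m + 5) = -10*m^5 - 20*m^4 - 59*m^3 - 48*m^2 + 6*m + 5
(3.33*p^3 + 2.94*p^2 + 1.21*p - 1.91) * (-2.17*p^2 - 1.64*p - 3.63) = -7.2261*p^5 - 11.841*p^4 - 19.5352*p^3 - 8.5119*p^2 - 1.2599*p + 6.9333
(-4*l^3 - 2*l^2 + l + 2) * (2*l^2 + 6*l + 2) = -8*l^5 - 28*l^4 - 18*l^3 + 6*l^2 + 14*l + 4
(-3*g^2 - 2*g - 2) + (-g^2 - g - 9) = -4*g^2 - 3*g - 11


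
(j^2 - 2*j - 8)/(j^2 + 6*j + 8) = (j - 4)/(j + 4)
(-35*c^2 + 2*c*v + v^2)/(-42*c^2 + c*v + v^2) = (-5*c + v)/(-6*c + v)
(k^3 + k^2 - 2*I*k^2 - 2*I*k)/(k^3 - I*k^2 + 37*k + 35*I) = k*(k^2 + k - 2*I*k - 2*I)/(k^3 - I*k^2 + 37*k + 35*I)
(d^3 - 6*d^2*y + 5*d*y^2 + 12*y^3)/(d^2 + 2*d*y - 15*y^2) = (d^2 - 3*d*y - 4*y^2)/(d + 5*y)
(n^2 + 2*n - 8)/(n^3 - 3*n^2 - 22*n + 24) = (n - 2)/(n^2 - 7*n + 6)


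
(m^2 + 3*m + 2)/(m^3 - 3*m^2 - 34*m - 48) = (m + 1)/(m^2 - 5*m - 24)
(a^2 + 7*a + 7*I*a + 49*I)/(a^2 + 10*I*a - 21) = (a + 7)/(a + 3*I)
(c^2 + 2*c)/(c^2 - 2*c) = (c + 2)/(c - 2)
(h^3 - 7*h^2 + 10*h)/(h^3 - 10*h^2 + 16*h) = (h - 5)/(h - 8)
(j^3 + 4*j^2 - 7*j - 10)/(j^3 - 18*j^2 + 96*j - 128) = (j^2 + 6*j + 5)/(j^2 - 16*j + 64)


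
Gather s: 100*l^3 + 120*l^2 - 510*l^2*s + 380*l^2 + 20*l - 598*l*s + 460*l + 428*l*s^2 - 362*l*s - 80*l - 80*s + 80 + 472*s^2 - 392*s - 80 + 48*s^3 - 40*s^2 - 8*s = 100*l^3 + 500*l^2 + 400*l + 48*s^3 + s^2*(428*l + 432) + s*(-510*l^2 - 960*l - 480)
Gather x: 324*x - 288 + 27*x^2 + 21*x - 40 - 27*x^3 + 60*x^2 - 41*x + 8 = -27*x^3 + 87*x^2 + 304*x - 320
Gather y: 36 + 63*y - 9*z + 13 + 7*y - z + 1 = 70*y - 10*z + 50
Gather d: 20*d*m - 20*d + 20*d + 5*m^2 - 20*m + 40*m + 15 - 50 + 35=20*d*m + 5*m^2 + 20*m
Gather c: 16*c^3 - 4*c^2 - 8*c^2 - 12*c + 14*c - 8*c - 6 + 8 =16*c^3 - 12*c^2 - 6*c + 2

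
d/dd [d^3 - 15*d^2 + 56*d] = 3*d^2 - 30*d + 56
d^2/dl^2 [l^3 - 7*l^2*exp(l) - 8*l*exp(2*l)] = -7*l^2*exp(l) - 32*l*exp(2*l) - 28*l*exp(l) + 6*l - 32*exp(2*l) - 14*exp(l)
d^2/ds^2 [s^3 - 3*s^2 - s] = 6*s - 6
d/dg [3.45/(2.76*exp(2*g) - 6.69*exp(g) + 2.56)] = (23.0805 - 19.044*exp(g))*exp(g)/(2.76*exp(2*g) - 6.69*exp(g) + 2.56)^2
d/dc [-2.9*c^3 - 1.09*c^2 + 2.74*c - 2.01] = -8.7*c^2 - 2.18*c + 2.74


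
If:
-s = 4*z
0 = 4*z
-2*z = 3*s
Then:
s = 0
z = 0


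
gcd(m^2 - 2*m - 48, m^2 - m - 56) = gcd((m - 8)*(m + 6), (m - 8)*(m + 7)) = m - 8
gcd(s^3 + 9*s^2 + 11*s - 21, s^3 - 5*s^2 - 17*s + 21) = s^2 + 2*s - 3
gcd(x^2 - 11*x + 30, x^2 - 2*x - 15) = x - 5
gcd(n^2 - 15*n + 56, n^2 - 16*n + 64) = n - 8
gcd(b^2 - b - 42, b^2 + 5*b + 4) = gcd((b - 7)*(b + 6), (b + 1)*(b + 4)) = 1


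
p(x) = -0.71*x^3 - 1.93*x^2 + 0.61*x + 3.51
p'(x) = -2.13*x^2 - 3.86*x + 0.61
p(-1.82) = 0.29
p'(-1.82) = 0.58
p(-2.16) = 0.34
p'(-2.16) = -0.99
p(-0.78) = 2.20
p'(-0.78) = 2.32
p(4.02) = -71.35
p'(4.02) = -49.33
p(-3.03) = 3.69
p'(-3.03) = -7.25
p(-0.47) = 2.87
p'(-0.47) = 1.95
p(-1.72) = 0.36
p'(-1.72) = 0.95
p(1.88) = -6.88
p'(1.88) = -14.18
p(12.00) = -1493.97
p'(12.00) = -352.43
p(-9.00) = 359.28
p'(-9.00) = -137.18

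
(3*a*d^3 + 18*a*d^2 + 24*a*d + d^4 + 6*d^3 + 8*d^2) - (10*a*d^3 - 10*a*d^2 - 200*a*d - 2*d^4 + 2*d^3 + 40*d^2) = -7*a*d^3 + 28*a*d^2 + 224*a*d + 3*d^4 + 4*d^3 - 32*d^2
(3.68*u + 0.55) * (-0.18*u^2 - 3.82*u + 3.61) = -0.6624*u^3 - 14.1566*u^2 + 11.1838*u + 1.9855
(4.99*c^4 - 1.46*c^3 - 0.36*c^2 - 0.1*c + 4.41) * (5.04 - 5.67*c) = -28.2933*c^5 + 33.4278*c^4 - 5.3172*c^3 - 1.2474*c^2 - 25.5087*c + 22.2264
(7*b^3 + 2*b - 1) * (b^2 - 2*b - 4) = 7*b^5 - 14*b^4 - 26*b^3 - 5*b^2 - 6*b + 4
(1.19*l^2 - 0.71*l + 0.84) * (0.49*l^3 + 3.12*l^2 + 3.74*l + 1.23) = 0.5831*l^5 + 3.3649*l^4 + 2.647*l^3 + 1.4291*l^2 + 2.2683*l + 1.0332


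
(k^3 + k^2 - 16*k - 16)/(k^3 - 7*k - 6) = (k^2 - 16)/(k^2 - k - 6)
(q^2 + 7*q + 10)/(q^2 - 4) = (q + 5)/(q - 2)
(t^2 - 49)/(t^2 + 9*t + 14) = (t - 7)/(t + 2)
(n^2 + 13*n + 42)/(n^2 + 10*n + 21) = (n + 6)/(n + 3)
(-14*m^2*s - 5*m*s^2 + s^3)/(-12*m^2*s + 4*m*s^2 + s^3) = (-14*m^2 - 5*m*s + s^2)/(-12*m^2 + 4*m*s + s^2)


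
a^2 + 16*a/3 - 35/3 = (a - 5/3)*(a + 7)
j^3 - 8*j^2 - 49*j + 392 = (j - 8)*(j - 7)*(j + 7)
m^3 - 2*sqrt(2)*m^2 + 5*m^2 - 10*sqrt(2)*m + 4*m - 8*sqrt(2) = (m + 1)*(m + 4)*(m - 2*sqrt(2))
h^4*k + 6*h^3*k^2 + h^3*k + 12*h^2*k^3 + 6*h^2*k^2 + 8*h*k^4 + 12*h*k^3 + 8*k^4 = (h + 2*k)^3*(h*k + k)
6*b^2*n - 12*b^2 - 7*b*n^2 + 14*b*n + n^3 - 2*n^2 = (-6*b + n)*(-b + n)*(n - 2)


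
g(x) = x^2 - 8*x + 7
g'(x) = 2*x - 8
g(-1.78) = 24.41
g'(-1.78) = -11.56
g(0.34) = 4.40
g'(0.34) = -7.32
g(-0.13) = 8.06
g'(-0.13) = -8.26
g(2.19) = -5.72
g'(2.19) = -3.62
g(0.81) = 1.18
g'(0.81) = -6.38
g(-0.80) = 14.04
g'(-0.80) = -9.60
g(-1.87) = 25.46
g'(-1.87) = -11.74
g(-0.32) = 9.66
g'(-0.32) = -8.64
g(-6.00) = 91.00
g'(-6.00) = -20.00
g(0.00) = 7.00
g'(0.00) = -8.00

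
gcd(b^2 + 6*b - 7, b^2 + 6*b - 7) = b^2 + 6*b - 7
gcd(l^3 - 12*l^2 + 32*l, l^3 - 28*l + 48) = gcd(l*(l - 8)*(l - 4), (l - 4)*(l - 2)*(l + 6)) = l - 4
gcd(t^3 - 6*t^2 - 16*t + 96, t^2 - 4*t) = t - 4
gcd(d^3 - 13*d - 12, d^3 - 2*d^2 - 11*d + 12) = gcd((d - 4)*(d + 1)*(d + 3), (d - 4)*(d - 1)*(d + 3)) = d^2 - d - 12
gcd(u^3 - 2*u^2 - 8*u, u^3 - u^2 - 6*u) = u^2 + 2*u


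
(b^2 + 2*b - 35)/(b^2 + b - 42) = (b - 5)/(b - 6)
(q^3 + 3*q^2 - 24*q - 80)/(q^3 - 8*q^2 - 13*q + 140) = (q + 4)/(q - 7)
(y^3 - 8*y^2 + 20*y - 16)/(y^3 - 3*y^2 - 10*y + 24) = (y - 2)/(y + 3)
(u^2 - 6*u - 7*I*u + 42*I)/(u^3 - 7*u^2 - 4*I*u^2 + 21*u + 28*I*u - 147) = (u - 6)/(u^2 + u*(-7 + 3*I) - 21*I)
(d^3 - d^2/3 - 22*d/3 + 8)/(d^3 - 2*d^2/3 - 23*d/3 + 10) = (3*d - 4)/(3*d - 5)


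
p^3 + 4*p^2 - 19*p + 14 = (p - 2)*(p - 1)*(p + 7)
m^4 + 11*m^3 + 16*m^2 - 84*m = m*(m - 2)*(m + 6)*(m + 7)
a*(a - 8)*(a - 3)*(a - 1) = a^4 - 12*a^3 + 35*a^2 - 24*a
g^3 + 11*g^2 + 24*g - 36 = (g - 1)*(g + 6)^2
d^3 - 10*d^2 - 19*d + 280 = (d - 8)*(d - 7)*(d + 5)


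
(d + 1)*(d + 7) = d^2 + 8*d + 7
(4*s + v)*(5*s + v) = 20*s^2 + 9*s*v + v^2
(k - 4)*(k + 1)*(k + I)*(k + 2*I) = k^4 - 3*k^3 + 3*I*k^3 - 6*k^2 - 9*I*k^2 + 6*k - 12*I*k + 8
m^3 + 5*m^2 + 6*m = m*(m + 2)*(m + 3)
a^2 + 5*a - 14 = (a - 2)*(a + 7)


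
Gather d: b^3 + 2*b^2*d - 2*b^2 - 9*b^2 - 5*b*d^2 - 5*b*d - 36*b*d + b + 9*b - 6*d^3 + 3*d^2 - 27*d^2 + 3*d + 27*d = b^3 - 11*b^2 + 10*b - 6*d^3 + d^2*(-5*b - 24) + d*(2*b^2 - 41*b + 30)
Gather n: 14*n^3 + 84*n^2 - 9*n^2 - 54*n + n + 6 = 14*n^3 + 75*n^2 - 53*n + 6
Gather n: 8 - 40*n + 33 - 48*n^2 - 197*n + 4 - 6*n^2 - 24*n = -54*n^2 - 261*n + 45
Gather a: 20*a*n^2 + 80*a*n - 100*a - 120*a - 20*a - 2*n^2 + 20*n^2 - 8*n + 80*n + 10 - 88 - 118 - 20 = a*(20*n^2 + 80*n - 240) + 18*n^2 + 72*n - 216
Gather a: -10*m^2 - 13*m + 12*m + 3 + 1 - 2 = -10*m^2 - m + 2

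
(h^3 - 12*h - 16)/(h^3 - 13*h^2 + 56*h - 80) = (h^2 + 4*h + 4)/(h^2 - 9*h + 20)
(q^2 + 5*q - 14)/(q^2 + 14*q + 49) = (q - 2)/(q + 7)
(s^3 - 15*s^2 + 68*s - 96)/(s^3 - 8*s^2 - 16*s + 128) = (s - 3)/(s + 4)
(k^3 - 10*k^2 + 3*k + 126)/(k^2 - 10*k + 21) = (k^2 - 3*k - 18)/(k - 3)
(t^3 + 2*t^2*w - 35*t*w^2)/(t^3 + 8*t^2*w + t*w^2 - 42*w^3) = t*(t - 5*w)/(t^2 + t*w - 6*w^2)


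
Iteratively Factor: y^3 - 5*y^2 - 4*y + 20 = (y + 2)*(y^2 - 7*y + 10) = (y - 2)*(y + 2)*(y - 5)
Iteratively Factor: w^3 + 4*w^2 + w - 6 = (w + 2)*(w^2 + 2*w - 3) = (w + 2)*(w + 3)*(w - 1)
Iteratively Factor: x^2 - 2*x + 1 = (x - 1)*(x - 1)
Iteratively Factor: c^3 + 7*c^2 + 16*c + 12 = (c + 3)*(c^2 + 4*c + 4) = (c + 2)*(c + 3)*(c + 2)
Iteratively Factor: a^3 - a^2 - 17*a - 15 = (a + 1)*(a^2 - 2*a - 15) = (a + 1)*(a + 3)*(a - 5)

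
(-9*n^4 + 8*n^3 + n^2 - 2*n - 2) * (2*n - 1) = -18*n^5 + 25*n^4 - 6*n^3 - 5*n^2 - 2*n + 2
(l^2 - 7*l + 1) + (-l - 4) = l^2 - 8*l - 3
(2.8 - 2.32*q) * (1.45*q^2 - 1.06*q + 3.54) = -3.364*q^3 + 6.5192*q^2 - 11.1808*q + 9.912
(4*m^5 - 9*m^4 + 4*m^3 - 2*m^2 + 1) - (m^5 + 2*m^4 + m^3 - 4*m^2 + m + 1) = 3*m^5 - 11*m^4 + 3*m^3 + 2*m^2 - m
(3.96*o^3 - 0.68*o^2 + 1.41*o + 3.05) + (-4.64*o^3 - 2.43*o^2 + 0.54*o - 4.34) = -0.68*o^3 - 3.11*o^2 + 1.95*o - 1.29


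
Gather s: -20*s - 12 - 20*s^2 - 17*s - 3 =-20*s^2 - 37*s - 15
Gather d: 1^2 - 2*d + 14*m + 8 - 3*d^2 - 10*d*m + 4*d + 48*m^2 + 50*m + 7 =-3*d^2 + d*(2 - 10*m) + 48*m^2 + 64*m + 16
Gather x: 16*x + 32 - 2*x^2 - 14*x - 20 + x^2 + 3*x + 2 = -x^2 + 5*x + 14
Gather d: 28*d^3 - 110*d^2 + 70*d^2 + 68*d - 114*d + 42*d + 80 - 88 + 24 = 28*d^3 - 40*d^2 - 4*d + 16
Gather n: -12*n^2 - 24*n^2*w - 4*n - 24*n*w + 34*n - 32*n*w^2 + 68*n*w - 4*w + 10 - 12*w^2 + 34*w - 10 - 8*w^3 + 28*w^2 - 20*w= n^2*(-24*w - 12) + n*(-32*w^2 + 44*w + 30) - 8*w^3 + 16*w^2 + 10*w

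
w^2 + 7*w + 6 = (w + 1)*(w + 6)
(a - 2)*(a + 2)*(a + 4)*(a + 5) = a^4 + 9*a^3 + 16*a^2 - 36*a - 80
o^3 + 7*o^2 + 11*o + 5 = (o + 1)^2*(o + 5)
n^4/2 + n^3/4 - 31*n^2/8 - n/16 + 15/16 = (n/2 + 1/4)*(n - 5/2)*(n - 1/2)*(n + 3)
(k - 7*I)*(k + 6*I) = k^2 - I*k + 42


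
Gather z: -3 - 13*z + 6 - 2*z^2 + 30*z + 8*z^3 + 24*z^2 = 8*z^3 + 22*z^2 + 17*z + 3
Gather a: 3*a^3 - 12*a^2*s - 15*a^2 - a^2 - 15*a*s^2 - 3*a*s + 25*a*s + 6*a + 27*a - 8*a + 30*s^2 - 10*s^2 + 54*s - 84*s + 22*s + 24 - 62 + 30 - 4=3*a^3 + a^2*(-12*s - 16) + a*(-15*s^2 + 22*s + 25) + 20*s^2 - 8*s - 12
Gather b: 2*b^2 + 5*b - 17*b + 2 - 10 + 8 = 2*b^2 - 12*b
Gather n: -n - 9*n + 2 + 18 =20 - 10*n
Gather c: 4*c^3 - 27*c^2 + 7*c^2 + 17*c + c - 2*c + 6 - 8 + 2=4*c^3 - 20*c^2 + 16*c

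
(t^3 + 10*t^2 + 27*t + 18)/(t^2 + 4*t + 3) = t + 6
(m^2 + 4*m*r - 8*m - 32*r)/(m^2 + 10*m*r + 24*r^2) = (m - 8)/(m + 6*r)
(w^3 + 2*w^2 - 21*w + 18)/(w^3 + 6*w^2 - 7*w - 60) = (w^2 + 5*w - 6)/(w^2 + 9*w + 20)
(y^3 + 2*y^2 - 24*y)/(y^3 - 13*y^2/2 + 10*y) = 2*(y + 6)/(2*y - 5)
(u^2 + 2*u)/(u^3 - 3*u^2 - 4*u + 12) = u/(u^2 - 5*u + 6)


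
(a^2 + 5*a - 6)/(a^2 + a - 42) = (a^2 + 5*a - 6)/(a^2 + a - 42)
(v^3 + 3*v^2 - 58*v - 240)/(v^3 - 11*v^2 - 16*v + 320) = (v + 6)/(v - 8)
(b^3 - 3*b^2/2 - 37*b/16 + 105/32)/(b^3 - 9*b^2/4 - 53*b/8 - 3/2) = (16*b^2 - 48*b + 35)/(4*(4*b^2 - 15*b - 4))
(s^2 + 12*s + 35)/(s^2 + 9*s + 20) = (s + 7)/(s + 4)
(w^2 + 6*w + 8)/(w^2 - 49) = (w^2 + 6*w + 8)/(w^2 - 49)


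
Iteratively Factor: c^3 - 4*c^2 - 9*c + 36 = (c + 3)*(c^2 - 7*c + 12) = (c - 4)*(c + 3)*(c - 3)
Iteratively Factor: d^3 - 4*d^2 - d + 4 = (d - 1)*(d^2 - 3*d - 4) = (d - 4)*(d - 1)*(d + 1)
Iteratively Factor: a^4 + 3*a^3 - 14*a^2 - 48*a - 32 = (a + 4)*(a^3 - a^2 - 10*a - 8) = (a - 4)*(a + 4)*(a^2 + 3*a + 2) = (a - 4)*(a + 1)*(a + 4)*(a + 2)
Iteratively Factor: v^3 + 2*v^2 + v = (v)*(v^2 + 2*v + 1) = v*(v + 1)*(v + 1)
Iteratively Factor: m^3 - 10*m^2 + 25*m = (m)*(m^2 - 10*m + 25) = m*(m - 5)*(m - 5)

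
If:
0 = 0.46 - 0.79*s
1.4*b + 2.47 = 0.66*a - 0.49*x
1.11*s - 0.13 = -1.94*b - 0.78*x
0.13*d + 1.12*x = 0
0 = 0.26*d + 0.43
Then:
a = 3.16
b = -0.34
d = -1.65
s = 0.58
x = 0.19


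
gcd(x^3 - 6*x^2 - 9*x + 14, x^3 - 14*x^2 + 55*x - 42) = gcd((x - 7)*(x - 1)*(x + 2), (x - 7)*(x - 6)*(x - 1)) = x^2 - 8*x + 7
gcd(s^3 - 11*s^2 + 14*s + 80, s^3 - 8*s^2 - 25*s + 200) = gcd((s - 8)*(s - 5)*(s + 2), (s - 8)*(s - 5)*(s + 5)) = s^2 - 13*s + 40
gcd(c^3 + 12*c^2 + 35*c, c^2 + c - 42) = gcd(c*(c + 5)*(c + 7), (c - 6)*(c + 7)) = c + 7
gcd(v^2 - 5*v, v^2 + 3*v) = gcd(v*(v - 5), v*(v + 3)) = v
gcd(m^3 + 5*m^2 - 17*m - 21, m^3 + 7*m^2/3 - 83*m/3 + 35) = m^2 + 4*m - 21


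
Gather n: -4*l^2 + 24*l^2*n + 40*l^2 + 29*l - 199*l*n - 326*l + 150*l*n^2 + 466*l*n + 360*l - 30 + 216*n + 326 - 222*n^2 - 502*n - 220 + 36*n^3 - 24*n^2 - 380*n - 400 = 36*l^2 + 63*l + 36*n^3 + n^2*(150*l - 246) + n*(24*l^2 + 267*l - 666) - 324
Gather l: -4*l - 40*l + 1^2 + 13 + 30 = 44 - 44*l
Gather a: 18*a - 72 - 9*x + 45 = 18*a - 9*x - 27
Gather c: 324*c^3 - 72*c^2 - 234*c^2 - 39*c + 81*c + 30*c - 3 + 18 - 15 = 324*c^3 - 306*c^2 + 72*c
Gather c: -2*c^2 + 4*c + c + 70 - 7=-2*c^2 + 5*c + 63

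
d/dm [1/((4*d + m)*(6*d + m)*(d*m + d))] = (-(4*d + m)*(6*d + m) - (4*d + m)*(m + 1) - (6*d + m)*(m + 1))/(d*(4*d + m)^2*(6*d + m)^2*(m + 1)^2)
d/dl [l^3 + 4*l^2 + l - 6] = 3*l^2 + 8*l + 1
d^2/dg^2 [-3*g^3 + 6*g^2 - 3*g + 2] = 12 - 18*g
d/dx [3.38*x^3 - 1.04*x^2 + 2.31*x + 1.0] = 10.14*x^2 - 2.08*x + 2.31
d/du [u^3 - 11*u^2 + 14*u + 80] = 3*u^2 - 22*u + 14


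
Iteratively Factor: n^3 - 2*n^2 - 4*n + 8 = (n - 2)*(n^2 - 4) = (n - 2)*(n + 2)*(n - 2)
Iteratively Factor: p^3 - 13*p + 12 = (p + 4)*(p^2 - 4*p + 3) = (p - 3)*(p + 4)*(p - 1)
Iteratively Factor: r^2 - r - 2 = (r + 1)*(r - 2)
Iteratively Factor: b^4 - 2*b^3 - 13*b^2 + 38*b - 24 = (b - 2)*(b^3 - 13*b + 12) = (b - 3)*(b - 2)*(b^2 + 3*b - 4) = (b - 3)*(b - 2)*(b + 4)*(b - 1)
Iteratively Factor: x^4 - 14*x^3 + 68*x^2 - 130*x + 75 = (x - 5)*(x^3 - 9*x^2 + 23*x - 15) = (x - 5)*(x - 1)*(x^2 - 8*x + 15) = (x - 5)^2*(x - 1)*(x - 3)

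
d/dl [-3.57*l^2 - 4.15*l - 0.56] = -7.14*l - 4.15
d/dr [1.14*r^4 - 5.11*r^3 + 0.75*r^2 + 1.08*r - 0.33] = 4.56*r^3 - 15.33*r^2 + 1.5*r + 1.08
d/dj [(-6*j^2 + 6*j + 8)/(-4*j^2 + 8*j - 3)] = 2*(-12*j^2 + 50*j - 41)/(16*j^4 - 64*j^3 + 88*j^2 - 48*j + 9)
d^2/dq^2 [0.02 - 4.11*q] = 0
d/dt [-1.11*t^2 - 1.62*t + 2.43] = -2.22*t - 1.62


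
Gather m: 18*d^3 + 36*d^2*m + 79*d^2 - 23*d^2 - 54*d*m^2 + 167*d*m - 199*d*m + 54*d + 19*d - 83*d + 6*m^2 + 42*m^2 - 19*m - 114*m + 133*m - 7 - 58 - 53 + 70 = 18*d^3 + 56*d^2 - 10*d + m^2*(48 - 54*d) + m*(36*d^2 - 32*d) - 48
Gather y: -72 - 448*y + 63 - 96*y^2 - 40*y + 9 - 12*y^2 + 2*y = -108*y^2 - 486*y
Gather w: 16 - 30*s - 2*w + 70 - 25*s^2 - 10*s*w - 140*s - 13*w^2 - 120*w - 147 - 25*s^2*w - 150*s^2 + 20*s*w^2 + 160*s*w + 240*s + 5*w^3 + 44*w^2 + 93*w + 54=-175*s^2 + 70*s + 5*w^3 + w^2*(20*s + 31) + w*(-25*s^2 + 150*s - 29) - 7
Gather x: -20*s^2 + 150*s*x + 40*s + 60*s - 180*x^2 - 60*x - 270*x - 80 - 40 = -20*s^2 + 100*s - 180*x^2 + x*(150*s - 330) - 120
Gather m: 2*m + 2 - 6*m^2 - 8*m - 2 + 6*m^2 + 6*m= 0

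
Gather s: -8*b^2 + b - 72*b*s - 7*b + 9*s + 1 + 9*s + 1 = -8*b^2 - 6*b + s*(18 - 72*b) + 2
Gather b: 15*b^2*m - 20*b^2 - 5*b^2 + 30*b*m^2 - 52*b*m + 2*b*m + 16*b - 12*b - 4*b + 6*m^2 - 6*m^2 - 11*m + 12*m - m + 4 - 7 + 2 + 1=b^2*(15*m - 25) + b*(30*m^2 - 50*m)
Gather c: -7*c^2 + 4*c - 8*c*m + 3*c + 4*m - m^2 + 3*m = -7*c^2 + c*(7 - 8*m) - m^2 + 7*m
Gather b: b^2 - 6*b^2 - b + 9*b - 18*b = -5*b^2 - 10*b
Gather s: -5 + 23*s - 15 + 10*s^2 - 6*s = 10*s^2 + 17*s - 20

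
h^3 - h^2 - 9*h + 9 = (h - 3)*(h - 1)*(h + 3)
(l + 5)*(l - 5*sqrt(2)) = l^2 - 5*sqrt(2)*l + 5*l - 25*sqrt(2)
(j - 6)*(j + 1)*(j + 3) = j^3 - 2*j^2 - 21*j - 18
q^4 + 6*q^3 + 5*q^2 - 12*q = q*(q - 1)*(q + 3)*(q + 4)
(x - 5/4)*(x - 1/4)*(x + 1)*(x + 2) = x^4 + 3*x^3/2 - 35*x^2/16 - 33*x/16 + 5/8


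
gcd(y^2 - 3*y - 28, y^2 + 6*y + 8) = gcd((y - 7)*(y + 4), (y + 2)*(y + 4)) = y + 4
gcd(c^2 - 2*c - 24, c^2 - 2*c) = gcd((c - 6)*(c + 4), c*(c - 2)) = 1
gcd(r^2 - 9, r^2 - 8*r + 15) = r - 3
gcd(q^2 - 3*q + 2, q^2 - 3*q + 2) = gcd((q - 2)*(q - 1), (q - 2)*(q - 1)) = q^2 - 3*q + 2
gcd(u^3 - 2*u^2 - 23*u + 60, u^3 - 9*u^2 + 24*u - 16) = u - 4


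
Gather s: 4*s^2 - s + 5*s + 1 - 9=4*s^2 + 4*s - 8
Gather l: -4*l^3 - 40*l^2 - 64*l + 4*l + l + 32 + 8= -4*l^3 - 40*l^2 - 59*l + 40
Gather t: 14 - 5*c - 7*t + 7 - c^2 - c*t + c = -c^2 - 4*c + t*(-c - 7) + 21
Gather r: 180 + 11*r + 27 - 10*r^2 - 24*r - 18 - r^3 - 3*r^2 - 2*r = -r^3 - 13*r^2 - 15*r + 189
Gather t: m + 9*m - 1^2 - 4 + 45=10*m + 40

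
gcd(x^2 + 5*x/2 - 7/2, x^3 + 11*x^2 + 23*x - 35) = x - 1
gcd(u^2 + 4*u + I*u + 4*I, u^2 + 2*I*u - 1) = u + I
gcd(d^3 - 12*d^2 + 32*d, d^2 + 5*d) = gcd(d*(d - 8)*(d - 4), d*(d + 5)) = d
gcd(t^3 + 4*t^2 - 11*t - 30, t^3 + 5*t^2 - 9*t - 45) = t^2 + 2*t - 15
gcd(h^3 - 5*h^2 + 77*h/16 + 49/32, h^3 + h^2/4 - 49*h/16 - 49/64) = h^2 - 3*h/2 - 7/16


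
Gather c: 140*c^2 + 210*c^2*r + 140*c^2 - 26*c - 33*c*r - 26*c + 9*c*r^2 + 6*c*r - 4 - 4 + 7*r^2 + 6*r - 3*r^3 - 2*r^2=c^2*(210*r + 280) + c*(9*r^2 - 27*r - 52) - 3*r^3 + 5*r^2 + 6*r - 8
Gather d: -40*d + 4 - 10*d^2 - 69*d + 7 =-10*d^2 - 109*d + 11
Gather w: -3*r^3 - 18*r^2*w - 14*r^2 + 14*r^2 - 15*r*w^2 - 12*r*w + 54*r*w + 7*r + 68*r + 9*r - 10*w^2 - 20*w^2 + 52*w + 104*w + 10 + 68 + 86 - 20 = -3*r^3 + 84*r + w^2*(-15*r - 30) + w*(-18*r^2 + 42*r + 156) + 144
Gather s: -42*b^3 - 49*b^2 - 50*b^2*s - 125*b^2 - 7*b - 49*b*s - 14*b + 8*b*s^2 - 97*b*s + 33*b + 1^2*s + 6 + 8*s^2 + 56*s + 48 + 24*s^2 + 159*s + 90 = -42*b^3 - 174*b^2 + 12*b + s^2*(8*b + 32) + s*(-50*b^2 - 146*b + 216) + 144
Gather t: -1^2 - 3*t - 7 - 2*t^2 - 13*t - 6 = -2*t^2 - 16*t - 14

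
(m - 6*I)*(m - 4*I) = m^2 - 10*I*m - 24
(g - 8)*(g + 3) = g^2 - 5*g - 24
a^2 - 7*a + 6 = (a - 6)*(a - 1)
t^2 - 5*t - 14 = (t - 7)*(t + 2)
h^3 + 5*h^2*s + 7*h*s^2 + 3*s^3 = (h + s)^2*(h + 3*s)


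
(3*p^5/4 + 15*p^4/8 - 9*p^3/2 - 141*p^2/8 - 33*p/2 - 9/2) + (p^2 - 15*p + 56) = 3*p^5/4 + 15*p^4/8 - 9*p^3/2 - 133*p^2/8 - 63*p/2 + 103/2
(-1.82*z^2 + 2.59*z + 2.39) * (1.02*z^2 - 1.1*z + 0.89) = -1.8564*z^4 + 4.6438*z^3 - 2.031*z^2 - 0.323900000000001*z + 2.1271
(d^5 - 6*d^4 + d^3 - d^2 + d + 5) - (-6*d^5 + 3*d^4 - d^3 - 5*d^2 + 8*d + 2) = 7*d^5 - 9*d^4 + 2*d^3 + 4*d^2 - 7*d + 3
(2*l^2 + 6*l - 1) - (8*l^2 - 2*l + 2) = -6*l^2 + 8*l - 3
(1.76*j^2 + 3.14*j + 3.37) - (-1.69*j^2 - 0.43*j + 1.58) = 3.45*j^2 + 3.57*j + 1.79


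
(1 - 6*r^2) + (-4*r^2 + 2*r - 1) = -10*r^2 + 2*r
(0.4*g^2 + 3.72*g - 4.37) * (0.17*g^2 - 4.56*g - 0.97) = 0.068*g^4 - 1.1916*g^3 - 18.0941*g^2 + 16.3188*g + 4.2389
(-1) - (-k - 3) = k + 2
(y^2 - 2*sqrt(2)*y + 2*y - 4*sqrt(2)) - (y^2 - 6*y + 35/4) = -2*sqrt(2)*y + 8*y - 35/4 - 4*sqrt(2)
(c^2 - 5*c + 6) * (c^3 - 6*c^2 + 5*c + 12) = c^5 - 11*c^4 + 41*c^3 - 49*c^2 - 30*c + 72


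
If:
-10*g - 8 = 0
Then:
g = -4/5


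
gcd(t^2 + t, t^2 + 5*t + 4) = t + 1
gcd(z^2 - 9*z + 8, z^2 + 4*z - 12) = 1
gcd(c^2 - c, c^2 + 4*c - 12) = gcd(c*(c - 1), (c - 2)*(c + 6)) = 1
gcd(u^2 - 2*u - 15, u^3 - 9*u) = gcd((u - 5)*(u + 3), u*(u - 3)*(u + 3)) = u + 3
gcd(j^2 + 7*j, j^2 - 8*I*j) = j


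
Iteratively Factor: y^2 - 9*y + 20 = (y - 4)*(y - 5)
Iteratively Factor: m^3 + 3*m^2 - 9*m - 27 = (m - 3)*(m^2 + 6*m + 9) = (m - 3)*(m + 3)*(m + 3)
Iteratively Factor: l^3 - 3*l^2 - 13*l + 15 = (l - 5)*(l^2 + 2*l - 3) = (l - 5)*(l + 3)*(l - 1)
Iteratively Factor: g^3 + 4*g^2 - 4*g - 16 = (g + 2)*(g^2 + 2*g - 8) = (g + 2)*(g + 4)*(g - 2)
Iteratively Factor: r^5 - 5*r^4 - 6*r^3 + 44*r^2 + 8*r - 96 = (r + 2)*(r^4 - 7*r^3 + 8*r^2 + 28*r - 48) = (r - 2)*(r + 2)*(r^3 - 5*r^2 - 2*r + 24) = (r - 4)*(r - 2)*(r + 2)*(r^2 - r - 6) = (r - 4)*(r - 2)*(r + 2)^2*(r - 3)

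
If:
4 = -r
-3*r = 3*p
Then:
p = 4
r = -4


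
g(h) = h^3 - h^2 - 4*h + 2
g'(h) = 3*h^2 - 2*h - 4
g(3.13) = 10.35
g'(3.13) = 19.13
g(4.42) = 51.13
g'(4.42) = 45.77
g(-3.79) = -51.64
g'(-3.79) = 46.67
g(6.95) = 261.60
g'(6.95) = 127.01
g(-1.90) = -0.87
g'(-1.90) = 10.63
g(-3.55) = -41.14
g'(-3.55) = 40.91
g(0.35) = 0.52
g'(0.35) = -4.33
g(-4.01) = -62.52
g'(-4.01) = 52.26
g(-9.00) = -772.00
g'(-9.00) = 257.00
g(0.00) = 2.00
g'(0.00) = -4.00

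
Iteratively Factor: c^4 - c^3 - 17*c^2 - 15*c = (c - 5)*(c^3 + 4*c^2 + 3*c) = (c - 5)*(c + 1)*(c^2 + 3*c) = c*(c - 5)*(c + 1)*(c + 3)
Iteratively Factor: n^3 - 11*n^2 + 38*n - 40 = (n - 5)*(n^2 - 6*n + 8) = (n - 5)*(n - 4)*(n - 2)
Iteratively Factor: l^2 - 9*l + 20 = (l - 5)*(l - 4)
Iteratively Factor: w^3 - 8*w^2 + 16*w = (w)*(w^2 - 8*w + 16) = w*(w - 4)*(w - 4)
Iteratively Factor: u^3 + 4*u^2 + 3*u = (u)*(u^2 + 4*u + 3) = u*(u + 3)*(u + 1)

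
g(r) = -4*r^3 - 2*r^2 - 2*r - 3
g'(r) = -12*r^2 - 4*r - 2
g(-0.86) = -0.21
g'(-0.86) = -7.44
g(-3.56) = 159.24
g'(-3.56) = -139.84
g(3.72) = -244.03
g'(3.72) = -182.94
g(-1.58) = 10.94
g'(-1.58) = -25.64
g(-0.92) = 0.26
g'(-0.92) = -8.48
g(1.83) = -37.87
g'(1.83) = -49.51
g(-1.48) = 8.55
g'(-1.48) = -22.36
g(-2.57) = 56.83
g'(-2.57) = -70.98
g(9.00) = -3099.00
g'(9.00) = -1010.00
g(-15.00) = 13077.00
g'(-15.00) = -2642.00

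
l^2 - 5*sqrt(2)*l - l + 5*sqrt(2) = (l - 1)*(l - 5*sqrt(2))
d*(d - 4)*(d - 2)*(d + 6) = d^4 - 28*d^2 + 48*d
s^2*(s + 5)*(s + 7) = s^4 + 12*s^3 + 35*s^2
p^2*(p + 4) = p^3 + 4*p^2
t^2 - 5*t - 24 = (t - 8)*(t + 3)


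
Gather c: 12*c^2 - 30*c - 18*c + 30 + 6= 12*c^2 - 48*c + 36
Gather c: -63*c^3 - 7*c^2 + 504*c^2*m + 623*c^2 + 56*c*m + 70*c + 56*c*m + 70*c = -63*c^3 + c^2*(504*m + 616) + c*(112*m + 140)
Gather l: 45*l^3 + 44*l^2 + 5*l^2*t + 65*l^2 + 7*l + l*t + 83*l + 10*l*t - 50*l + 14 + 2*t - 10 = 45*l^3 + l^2*(5*t + 109) + l*(11*t + 40) + 2*t + 4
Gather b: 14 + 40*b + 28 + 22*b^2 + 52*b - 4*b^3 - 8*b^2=-4*b^3 + 14*b^2 + 92*b + 42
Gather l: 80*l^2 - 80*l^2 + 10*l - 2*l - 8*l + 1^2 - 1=0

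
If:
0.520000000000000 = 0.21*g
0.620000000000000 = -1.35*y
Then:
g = 2.48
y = -0.46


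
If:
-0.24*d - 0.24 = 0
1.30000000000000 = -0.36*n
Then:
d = -1.00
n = -3.61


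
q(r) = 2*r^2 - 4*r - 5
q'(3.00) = 8.00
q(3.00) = 1.00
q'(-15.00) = -64.00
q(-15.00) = 505.00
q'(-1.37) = -9.48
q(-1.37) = 4.23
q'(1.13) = 0.52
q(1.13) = -6.97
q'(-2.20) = -12.80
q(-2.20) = 13.48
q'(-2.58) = -14.32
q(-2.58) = 18.63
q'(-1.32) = -9.28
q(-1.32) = 3.76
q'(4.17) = 12.68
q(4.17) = 13.10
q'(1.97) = 3.88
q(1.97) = -5.12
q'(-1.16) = -8.64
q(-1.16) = 2.33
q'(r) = 4*r - 4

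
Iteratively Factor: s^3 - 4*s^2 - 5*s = (s - 5)*(s^2 + s) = s*(s - 5)*(s + 1)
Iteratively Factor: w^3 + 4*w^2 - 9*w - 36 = (w + 4)*(w^2 - 9) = (w + 3)*(w + 4)*(w - 3)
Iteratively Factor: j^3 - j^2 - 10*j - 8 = (j - 4)*(j^2 + 3*j + 2) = (j - 4)*(j + 2)*(j + 1)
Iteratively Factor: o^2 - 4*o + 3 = (o - 1)*(o - 3)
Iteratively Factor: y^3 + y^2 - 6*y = (y)*(y^2 + y - 6) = y*(y - 2)*(y + 3)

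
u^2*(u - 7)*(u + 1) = u^4 - 6*u^3 - 7*u^2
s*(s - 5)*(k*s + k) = k*s^3 - 4*k*s^2 - 5*k*s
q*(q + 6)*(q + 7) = q^3 + 13*q^2 + 42*q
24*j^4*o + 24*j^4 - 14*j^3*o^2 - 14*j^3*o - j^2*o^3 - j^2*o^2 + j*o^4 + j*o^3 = (-3*j + o)*(-2*j + o)*(4*j + o)*(j*o + j)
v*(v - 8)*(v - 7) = v^3 - 15*v^2 + 56*v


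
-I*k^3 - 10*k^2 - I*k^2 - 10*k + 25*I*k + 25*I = (k - 5*I)^2*(-I*k - I)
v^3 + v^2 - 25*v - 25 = (v - 5)*(v + 1)*(v + 5)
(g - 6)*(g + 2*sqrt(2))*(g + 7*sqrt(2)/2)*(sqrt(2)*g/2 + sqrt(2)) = sqrt(2)*g^4/2 - 2*sqrt(2)*g^3 + 11*g^3/2 - 22*g^2 + sqrt(2)*g^2 - 66*g - 28*sqrt(2)*g - 84*sqrt(2)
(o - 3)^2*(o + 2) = o^3 - 4*o^2 - 3*o + 18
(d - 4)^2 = d^2 - 8*d + 16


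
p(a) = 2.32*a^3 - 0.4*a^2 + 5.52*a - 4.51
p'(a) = 6.96*a^2 - 0.8*a + 5.52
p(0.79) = 0.75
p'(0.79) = 9.23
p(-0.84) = -10.80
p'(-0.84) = 11.10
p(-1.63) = -24.62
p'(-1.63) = 25.32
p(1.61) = 13.02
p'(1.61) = 22.27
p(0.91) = 1.93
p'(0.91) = 10.56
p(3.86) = 144.27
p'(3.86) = 106.13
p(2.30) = 34.30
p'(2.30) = 40.50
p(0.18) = -3.52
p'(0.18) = 5.60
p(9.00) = 1704.05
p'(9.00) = 562.08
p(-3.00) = -87.31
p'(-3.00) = 70.56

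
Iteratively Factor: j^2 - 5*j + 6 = (j - 2)*(j - 3)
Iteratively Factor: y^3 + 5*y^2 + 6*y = (y + 2)*(y^2 + 3*y) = y*(y + 2)*(y + 3)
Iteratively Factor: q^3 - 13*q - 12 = (q + 3)*(q^2 - 3*q - 4) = (q - 4)*(q + 3)*(q + 1)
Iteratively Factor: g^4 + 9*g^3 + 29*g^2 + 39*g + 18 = (g + 2)*(g^3 + 7*g^2 + 15*g + 9) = (g + 1)*(g + 2)*(g^2 + 6*g + 9) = (g + 1)*(g + 2)*(g + 3)*(g + 3)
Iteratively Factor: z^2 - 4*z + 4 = (z - 2)*(z - 2)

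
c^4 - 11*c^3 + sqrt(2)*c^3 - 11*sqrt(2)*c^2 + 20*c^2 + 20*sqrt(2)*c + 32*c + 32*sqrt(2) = (c - 8)*(c - 4)*(sqrt(2)*c/2 + 1)*(sqrt(2)*c + sqrt(2))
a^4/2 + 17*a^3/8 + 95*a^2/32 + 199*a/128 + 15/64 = (a/2 + 1)*(a + 1/4)*(a + 3/4)*(a + 5/4)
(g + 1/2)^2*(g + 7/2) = g^3 + 9*g^2/2 + 15*g/4 + 7/8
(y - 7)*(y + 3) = y^2 - 4*y - 21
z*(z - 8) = z^2 - 8*z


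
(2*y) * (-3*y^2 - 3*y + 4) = -6*y^3 - 6*y^2 + 8*y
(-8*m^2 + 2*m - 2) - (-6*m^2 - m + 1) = -2*m^2 + 3*m - 3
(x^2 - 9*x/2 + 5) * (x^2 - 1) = x^4 - 9*x^3/2 + 4*x^2 + 9*x/2 - 5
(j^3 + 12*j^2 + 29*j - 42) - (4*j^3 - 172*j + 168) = -3*j^3 + 12*j^2 + 201*j - 210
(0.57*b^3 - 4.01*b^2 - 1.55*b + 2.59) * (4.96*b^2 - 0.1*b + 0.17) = 2.8272*b^5 - 19.9466*b^4 - 7.1901*b^3 + 12.3197*b^2 - 0.5225*b + 0.4403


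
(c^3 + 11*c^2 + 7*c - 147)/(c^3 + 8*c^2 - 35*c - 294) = (c - 3)/(c - 6)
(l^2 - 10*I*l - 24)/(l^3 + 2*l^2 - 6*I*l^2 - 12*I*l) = (l - 4*I)/(l*(l + 2))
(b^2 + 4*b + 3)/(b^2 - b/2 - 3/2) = 2*(b + 3)/(2*b - 3)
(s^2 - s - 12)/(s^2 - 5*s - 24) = (s - 4)/(s - 8)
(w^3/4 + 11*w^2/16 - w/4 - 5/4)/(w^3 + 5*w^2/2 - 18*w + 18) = (4*w^3 + 11*w^2 - 4*w - 20)/(8*(2*w^3 + 5*w^2 - 36*w + 36))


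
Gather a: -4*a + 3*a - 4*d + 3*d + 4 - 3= -a - d + 1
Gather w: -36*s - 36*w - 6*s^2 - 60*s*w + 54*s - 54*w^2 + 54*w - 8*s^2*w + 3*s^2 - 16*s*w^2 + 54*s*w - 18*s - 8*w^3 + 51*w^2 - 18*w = -3*s^2 - 8*w^3 + w^2*(-16*s - 3) + w*(-8*s^2 - 6*s)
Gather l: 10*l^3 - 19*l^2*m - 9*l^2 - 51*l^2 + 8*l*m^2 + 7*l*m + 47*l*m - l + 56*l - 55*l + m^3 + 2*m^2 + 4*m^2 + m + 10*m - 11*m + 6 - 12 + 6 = 10*l^3 + l^2*(-19*m - 60) + l*(8*m^2 + 54*m) + m^3 + 6*m^2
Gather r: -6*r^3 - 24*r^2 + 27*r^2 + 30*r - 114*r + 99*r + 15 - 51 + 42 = -6*r^3 + 3*r^2 + 15*r + 6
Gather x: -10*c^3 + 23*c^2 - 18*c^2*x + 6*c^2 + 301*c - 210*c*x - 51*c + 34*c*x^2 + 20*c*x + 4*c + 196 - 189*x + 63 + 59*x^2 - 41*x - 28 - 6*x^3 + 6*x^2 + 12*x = -10*c^3 + 29*c^2 + 254*c - 6*x^3 + x^2*(34*c + 65) + x*(-18*c^2 - 190*c - 218) + 231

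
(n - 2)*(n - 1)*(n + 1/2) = n^3 - 5*n^2/2 + n/2 + 1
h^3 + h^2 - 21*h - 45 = (h - 5)*(h + 3)^2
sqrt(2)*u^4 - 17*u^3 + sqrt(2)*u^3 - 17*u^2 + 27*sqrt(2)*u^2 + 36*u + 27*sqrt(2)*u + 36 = (u + 1)*(u - 6*sqrt(2))*(u - 3*sqrt(2))*(sqrt(2)*u + 1)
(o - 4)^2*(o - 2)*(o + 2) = o^4 - 8*o^3 + 12*o^2 + 32*o - 64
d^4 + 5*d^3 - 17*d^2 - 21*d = d*(d - 3)*(d + 1)*(d + 7)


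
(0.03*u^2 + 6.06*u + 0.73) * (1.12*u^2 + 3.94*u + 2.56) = 0.0336*u^4 + 6.9054*u^3 + 24.7708*u^2 + 18.3898*u + 1.8688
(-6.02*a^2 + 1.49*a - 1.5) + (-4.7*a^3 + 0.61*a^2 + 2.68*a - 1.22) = -4.7*a^3 - 5.41*a^2 + 4.17*a - 2.72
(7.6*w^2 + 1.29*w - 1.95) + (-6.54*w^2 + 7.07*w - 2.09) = 1.06*w^2 + 8.36*w - 4.04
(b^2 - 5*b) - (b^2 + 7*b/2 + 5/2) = -17*b/2 - 5/2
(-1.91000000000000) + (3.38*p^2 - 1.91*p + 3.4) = 3.38*p^2 - 1.91*p + 1.49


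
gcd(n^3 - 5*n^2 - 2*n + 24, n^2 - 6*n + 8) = n - 4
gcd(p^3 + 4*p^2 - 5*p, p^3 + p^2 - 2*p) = p^2 - p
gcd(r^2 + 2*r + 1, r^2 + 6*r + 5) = r + 1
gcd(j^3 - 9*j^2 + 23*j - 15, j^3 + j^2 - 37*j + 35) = j^2 - 6*j + 5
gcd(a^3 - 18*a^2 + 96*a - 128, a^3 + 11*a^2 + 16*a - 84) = a - 2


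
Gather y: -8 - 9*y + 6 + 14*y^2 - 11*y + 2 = 14*y^2 - 20*y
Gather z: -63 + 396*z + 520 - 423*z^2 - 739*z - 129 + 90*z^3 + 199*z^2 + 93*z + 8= 90*z^3 - 224*z^2 - 250*z + 336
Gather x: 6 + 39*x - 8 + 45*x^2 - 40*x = 45*x^2 - x - 2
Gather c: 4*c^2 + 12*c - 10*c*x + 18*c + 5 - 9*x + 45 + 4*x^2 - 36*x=4*c^2 + c*(30 - 10*x) + 4*x^2 - 45*x + 50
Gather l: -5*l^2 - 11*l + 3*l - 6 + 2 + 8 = -5*l^2 - 8*l + 4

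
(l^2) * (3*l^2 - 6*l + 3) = 3*l^4 - 6*l^3 + 3*l^2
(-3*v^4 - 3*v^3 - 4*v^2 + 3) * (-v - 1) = 3*v^5 + 6*v^4 + 7*v^3 + 4*v^2 - 3*v - 3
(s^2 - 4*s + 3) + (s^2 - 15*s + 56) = 2*s^2 - 19*s + 59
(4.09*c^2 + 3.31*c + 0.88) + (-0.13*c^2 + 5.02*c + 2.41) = 3.96*c^2 + 8.33*c + 3.29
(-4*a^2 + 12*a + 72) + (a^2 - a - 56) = -3*a^2 + 11*a + 16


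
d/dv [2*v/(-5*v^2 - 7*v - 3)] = 2*(5*v^2 - 3)/(25*v^4 + 70*v^3 + 79*v^2 + 42*v + 9)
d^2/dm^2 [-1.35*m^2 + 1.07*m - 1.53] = -2.70000000000000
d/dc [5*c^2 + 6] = 10*c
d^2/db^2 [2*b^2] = 4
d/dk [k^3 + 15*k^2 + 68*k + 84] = 3*k^2 + 30*k + 68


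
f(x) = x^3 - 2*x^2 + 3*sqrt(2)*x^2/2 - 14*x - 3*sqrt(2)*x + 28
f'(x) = 3*x^2 - 4*x + 3*sqrt(2)*x - 14 - 3*sqrt(2)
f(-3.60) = 48.59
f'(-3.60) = 19.76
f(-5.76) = -54.00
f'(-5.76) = 79.89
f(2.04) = -0.22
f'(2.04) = -5.26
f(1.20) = 8.01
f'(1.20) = -13.63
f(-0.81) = 42.32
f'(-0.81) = -16.47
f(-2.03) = 57.17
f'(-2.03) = -6.37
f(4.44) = 36.92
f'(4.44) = 41.98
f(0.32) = 22.21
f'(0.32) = -17.86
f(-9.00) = -526.99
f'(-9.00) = 222.57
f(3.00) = 1.36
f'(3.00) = 9.49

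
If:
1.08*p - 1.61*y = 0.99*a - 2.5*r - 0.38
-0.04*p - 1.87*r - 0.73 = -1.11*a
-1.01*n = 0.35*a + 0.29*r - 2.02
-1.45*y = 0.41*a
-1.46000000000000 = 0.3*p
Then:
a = 5.89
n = -0.96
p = -4.87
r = 3.21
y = -1.67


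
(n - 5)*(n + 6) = n^2 + n - 30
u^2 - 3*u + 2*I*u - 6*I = (u - 3)*(u + 2*I)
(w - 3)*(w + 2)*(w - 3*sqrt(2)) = w^3 - 3*sqrt(2)*w^2 - w^2 - 6*w + 3*sqrt(2)*w + 18*sqrt(2)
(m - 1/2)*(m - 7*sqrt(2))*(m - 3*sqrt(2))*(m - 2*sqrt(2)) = m^4 - 12*sqrt(2)*m^3 - m^3/2 + 6*sqrt(2)*m^2 + 82*m^2 - 84*sqrt(2)*m - 41*m + 42*sqrt(2)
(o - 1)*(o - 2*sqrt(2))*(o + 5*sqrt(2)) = o^3 - o^2 + 3*sqrt(2)*o^2 - 20*o - 3*sqrt(2)*o + 20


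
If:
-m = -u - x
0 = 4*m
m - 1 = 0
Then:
No Solution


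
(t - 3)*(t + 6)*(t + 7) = t^3 + 10*t^2 + 3*t - 126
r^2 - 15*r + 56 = (r - 8)*(r - 7)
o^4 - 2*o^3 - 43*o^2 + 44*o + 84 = (o - 7)*(o - 2)*(o + 1)*(o + 6)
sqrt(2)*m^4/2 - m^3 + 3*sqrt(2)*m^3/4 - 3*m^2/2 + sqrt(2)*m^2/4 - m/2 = m*(m + 1/2)*(m - sqrt(2))*(sqrt(2)*m/2 + sqrt(2)/2)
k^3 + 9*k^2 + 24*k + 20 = (k + 2)^2*(k + 5)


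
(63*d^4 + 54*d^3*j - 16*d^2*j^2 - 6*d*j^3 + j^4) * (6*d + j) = 378*d^5 + 387*d^4*j - 42*d^3*j^2 - 52*d^2*j^3 + j^5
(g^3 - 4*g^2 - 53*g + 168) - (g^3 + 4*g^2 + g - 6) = -8*g^2 - 54*g + 174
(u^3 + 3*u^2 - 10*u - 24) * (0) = 0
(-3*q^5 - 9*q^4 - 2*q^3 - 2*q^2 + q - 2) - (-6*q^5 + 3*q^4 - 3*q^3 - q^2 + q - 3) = 3*q^5 - 12*q^4 + q^3 - q^2 + 1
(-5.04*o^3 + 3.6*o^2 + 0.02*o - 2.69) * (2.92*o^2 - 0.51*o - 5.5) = -14.7168*o^5 + 13.0824*o^4 + 25.9424*o^3 - 27.665*o^2 + 1.2619*o + 14.795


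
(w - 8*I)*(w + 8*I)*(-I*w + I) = -I*w^3 + I*w^2 - 64*I*w + 64*I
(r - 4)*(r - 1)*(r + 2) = r^3 - 3*r^2 - 6*r + 8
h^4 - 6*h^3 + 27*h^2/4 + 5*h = h*(h - 4)*(h - 5/2)*(h + 1/2)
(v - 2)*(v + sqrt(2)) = v^2 - 2*v + sqrt(2)*v - 2*sqrt(2)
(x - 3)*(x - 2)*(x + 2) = x^3 - 3*x^2 - 4*x + 12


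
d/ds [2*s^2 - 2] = 4*s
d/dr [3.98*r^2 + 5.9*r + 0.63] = 7.96*r + 5.9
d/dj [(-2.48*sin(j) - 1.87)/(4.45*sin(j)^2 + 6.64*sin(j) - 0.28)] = (11.036*sin(j)^2 + 16.643*sin(j) + 13.1112)*cos(j)/(19.8025*sin(j)^4 + 59.096*sin(j)^3 + 41.5976*sin(j)^2 - 3.7184*sin(j) + 0.0784)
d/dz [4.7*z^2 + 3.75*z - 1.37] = 9.4*z + 3.75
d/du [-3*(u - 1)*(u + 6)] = -6*u - 15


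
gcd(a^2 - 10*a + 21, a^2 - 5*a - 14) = a - 7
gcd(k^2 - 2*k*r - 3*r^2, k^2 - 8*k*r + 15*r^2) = -k + 3*r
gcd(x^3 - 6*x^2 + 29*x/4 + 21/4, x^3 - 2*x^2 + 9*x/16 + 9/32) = 1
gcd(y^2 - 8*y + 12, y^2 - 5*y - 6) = y - 6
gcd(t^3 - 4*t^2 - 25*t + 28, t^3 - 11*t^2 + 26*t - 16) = t - 1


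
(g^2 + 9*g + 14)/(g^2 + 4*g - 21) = (g + 2)/(g - 3)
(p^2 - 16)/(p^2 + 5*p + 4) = (p - 4)/(p + 1)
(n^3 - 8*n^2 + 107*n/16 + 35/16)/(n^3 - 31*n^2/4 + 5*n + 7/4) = (n - 5/4)/(n - 1)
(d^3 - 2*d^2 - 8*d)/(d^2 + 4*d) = (d^2 - 2*d - 8)/(d + 4)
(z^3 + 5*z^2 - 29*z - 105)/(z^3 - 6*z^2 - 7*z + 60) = (z + 7)/(z - 4)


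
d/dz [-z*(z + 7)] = -2*z - 7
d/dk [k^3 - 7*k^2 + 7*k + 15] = 3*k^2 - 14*k + 7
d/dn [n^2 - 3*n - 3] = 2*n - 3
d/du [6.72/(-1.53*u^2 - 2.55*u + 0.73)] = (20.5632*u + 17.136)/(1.53*u^2 + 2.55*u - 0.73)^2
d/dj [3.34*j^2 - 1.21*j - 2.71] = 6.68*j - 1.21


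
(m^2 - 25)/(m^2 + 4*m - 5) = (m - 5)/(m - 1)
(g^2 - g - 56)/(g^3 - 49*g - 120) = (g + 7)/(g^2 + 8*g + 15)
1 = 1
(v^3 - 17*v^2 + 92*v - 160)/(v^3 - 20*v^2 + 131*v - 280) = (v - 4)/(v - 7)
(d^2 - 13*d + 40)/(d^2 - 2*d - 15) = (d - 8)/(d + 3)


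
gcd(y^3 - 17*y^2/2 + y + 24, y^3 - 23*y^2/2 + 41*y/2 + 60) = y^2 - 13*y/2 - 12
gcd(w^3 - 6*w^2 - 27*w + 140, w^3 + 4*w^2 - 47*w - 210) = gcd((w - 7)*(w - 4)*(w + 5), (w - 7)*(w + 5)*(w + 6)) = w^2 - 2*w - 35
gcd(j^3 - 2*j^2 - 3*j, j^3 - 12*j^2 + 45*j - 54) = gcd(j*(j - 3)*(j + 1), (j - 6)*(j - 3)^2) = j - 3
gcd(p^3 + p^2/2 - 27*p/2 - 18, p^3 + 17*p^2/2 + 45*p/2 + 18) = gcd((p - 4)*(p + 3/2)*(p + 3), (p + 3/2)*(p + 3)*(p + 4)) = p^2 + 9*p/2 + 9/2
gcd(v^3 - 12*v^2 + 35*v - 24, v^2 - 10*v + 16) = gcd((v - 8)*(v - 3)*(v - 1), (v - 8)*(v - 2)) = v - 8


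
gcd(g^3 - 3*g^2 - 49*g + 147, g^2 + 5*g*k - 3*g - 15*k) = g - 3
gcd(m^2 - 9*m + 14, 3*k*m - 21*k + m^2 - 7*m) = m - 7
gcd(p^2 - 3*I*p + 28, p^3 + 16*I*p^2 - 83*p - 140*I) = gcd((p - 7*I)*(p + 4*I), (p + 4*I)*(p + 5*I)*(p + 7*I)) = p + 4*I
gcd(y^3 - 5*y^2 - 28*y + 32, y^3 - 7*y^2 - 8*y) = y - 8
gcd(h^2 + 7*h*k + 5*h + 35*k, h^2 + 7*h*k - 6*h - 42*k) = h + 7*k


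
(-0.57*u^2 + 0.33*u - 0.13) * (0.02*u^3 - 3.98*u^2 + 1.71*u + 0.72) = -0.0114*u^5 + 2.2752*u^4 - 2.2907*u^3 + 0.6713*u^2 + 0.0153*u - 0.0936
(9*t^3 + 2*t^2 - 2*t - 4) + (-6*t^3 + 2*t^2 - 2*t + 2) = 3*t^3 + 4*t^2 - 4*t - 2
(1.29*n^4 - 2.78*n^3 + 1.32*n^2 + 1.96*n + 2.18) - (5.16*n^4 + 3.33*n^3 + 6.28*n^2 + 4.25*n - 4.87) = -3.87*n^4 - 6.11*n^3 - 4.96*n^2 - 2.29*n + 7.05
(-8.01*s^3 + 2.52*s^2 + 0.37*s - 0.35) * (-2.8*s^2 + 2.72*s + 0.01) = 22.428*s^5 - 28.8432*s^4 + 5.7383*s^3 + 2.0116*s^2 - 0.9483*s - 0.0035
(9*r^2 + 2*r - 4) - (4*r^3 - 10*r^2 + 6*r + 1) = -4*r^3 + 19*r^2 - 4*r - 5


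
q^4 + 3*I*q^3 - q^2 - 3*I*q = q*(q - 1)*(q + 1)*(q + 3*I)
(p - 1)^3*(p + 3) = p^4 - 6*p^2 + 8*p - 3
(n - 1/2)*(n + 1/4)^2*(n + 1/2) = n^4 + n^3/2 - 3*n^2/16 - n/8 - 1/64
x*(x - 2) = x^2 - 2*x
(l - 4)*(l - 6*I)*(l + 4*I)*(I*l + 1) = I*l^4 + 3*l^3 - 4*I*l^3 - 12*l^2 + 22*I*l^2 + 24*l - 88*I*l - 96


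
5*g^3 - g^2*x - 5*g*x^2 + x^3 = (-5*g + x)*(-g + x)*(g + x)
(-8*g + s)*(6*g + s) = -48*g^2 - 2*g*s + s^2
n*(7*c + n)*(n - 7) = 7*c*n^2 - 49*c*n + n^3 - 7*n^2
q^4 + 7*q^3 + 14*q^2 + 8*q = q*(q + 1)*(q + 2)*(q + 4)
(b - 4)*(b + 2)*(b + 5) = b^3 + 3*b^2 - 18*b - 40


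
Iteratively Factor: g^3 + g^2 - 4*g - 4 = (g + 1)*(g^2 - 4) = (g + 1)*(g + 2)*(g - 2)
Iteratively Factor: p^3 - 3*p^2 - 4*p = (p)*(p^2 - 3*p - 4) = p*(p - 4)*(p + 1)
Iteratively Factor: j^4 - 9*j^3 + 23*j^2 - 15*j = (j - 1)*(j^3 - 8*j^2 + 15*j) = (j - 5)*(j - 1)*(j^2 - 3*j) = j*(j - 5)*(j - 1)*(j - 3)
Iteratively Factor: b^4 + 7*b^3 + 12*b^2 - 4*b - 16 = (b + 2)*(b^3 + 5*b^2 + 2*b - 8) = (b + 2)^2*(b^2 + 3*b - 4) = (b + 2)^2*(b + 4)*(b - 1)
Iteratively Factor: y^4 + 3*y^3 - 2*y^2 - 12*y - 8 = (y + 1)*(y^3 + 2*y^2 - 4*y - 8) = (y + 1)*(y + 2)*(y^2 - 4) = (y + 1)*(y + 2)^2*(y - 2)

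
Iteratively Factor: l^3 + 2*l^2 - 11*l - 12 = (l + 1)*(l^2 + l - 12) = (l - 3)*(l + 1)*(l + 4)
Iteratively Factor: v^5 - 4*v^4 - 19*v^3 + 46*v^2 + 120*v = (v - 4)*(v^4 - 19*v^2 - 30*v) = v*(v - 4)*(v^3 - 19*v - 30) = v*(v - 4)*(v + 3)*(v^2 - 3*v - 10) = v*(v - 4)*(v + 2)*(v + 3)*(v - 5)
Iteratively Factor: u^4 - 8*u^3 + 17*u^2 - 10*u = (u - 2)*(u^3 - 6*u^2 + 5*u) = u*(u - 2)*(u^2 - 6*u + 5) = u*(u - 5)*(u - 2)*(u - 1)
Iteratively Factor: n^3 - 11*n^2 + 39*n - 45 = (n - 5)*(n^2 - 6*n + 9) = (n - 5)*(n - 3)*(n - 3)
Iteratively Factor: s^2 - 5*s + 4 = (s - 1)*(s - 4)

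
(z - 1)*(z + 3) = z^2 + 2*z - 3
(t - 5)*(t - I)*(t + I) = t^3 - 5*t^2 + t - 5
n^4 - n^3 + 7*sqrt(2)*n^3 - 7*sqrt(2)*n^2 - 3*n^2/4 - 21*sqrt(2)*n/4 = n*(n - 3/2)*(n + 1/2)*(n + 7*sqrt(2))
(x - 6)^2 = x^2 - 12*x + 36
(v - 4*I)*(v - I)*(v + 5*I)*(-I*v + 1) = -I*v^4 + v^3 - 21*I*v^2 + v - 20*I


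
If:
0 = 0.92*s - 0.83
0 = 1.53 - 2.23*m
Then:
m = 0.69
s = 0.90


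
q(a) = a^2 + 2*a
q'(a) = 2*a + 2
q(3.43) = 18.62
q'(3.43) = 8.86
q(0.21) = 0.46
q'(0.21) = 2.42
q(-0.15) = -0.28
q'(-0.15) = 1.70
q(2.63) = 12.18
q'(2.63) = 7.26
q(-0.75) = -0.94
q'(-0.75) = 0.50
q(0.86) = 2.46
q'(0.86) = 3.72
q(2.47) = 11.04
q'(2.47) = 6.94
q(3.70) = 21.09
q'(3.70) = 9.40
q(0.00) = 0.00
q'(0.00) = 2.00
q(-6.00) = 24.00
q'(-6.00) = -10.00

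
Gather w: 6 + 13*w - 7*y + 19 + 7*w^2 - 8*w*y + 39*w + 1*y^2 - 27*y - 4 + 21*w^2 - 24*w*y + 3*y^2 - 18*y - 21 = 28*w^2 + w*(52 - 32*y) + 4*y^2 - 52*y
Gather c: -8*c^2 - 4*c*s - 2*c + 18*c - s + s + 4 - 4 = -8*c^2 + c*(16 - 4*s)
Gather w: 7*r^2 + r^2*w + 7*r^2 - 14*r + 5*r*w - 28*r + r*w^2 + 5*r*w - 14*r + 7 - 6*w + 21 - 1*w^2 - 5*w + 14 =14*r^2 - 56*r + w^2*(r - 1) + w*(r^2 + 10*r - 11) + 42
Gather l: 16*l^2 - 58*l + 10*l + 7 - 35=16*l^2 - 48*l - 28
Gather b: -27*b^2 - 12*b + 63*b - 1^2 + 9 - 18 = -27*b^2 + 51*b - 10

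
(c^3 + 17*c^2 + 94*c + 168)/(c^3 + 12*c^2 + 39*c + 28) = (c + 6)/(c + 1)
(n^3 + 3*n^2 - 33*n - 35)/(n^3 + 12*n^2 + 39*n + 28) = (n - 5)/(n + 4)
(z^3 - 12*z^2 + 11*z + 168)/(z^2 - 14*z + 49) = (z^2 - 5*z - 24)/(z - 7)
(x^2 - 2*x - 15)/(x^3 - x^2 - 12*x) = (x - 5)/(x*(x - 4))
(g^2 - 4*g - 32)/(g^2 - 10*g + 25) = (g^2 - 4*g - 32)/(g^2 - 10*g + 25)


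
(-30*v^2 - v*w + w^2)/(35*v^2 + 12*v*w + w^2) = (-6*v + w)/(7*v + w)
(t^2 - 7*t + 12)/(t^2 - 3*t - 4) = (t - 3)/(t + 1)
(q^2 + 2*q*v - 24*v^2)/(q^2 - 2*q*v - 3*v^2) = (-q^2 - 2*q*v + 24*v^2)/(-q^2 + 2*q*v + 3*v^2)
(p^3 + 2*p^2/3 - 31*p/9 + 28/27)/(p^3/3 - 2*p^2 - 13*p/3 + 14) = (27*p^3 + 18*p^2 - 93*p + 28)/(9*(p^3 - 6*p^2 - 13*p + 42))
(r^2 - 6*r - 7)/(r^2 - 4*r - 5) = (r - 7)/(r - 5)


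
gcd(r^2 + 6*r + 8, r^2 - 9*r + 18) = 1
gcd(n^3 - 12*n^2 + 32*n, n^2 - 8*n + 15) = 1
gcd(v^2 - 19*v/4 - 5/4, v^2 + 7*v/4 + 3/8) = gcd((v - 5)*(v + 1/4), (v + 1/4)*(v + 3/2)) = v + 1/4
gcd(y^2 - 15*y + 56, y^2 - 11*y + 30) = 1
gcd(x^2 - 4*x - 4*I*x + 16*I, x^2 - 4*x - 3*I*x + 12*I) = x - 4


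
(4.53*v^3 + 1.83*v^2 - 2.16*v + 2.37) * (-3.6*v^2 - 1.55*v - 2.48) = -16.308*v^5 - 13.6095*v^4 - 6.2949*v^3 - 9.7224*v^2 + 1.6833*v - 5.8776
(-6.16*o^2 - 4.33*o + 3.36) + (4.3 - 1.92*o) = -6.16*o^2 - 6.25*o + 7.66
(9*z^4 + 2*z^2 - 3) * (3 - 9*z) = -81*z^5 + 27*z^4 - 18*z^3 + 6*z^2 + 27*z - 9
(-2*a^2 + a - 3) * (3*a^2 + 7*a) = -6*a^4 - 11*a^3 - 2*a^2 - 21*a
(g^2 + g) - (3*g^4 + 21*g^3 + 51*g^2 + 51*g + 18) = -3*g^4 - 21*g^3 - 50*g^2 - 50*g - 18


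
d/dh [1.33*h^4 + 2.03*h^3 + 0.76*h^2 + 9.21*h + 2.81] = 5.32*h^3 + 6.09*h^2 + 1.52*h + 9.21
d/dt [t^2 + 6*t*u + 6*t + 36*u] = 2*t + 6*u + 6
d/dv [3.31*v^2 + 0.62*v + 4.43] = 6.62*v + 0.62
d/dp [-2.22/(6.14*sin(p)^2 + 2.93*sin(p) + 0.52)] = (27.2616*sin(p) + 6.5046)*cos(p)/(6.14*sin(p)^2 + 2.93*sin(p) + 0.52)^2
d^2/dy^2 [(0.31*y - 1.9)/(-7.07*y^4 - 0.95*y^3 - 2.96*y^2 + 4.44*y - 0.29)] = (-185.943828*y^7 + 1866.11236*y^6 + 342.237258*y^5 + 672.670032*y^4 - 148.420772*y^3 + 6.07505999999999*y^2 - 151.367436*y + 70.851448)/(353.393243*y^12 + 142.456965*y^11 + 463.007937*y^10 - 545.656453*y^9 + 58.407039*y^8 - 532.864638*y^7 + 406.346615*y^6 - 110.247864*y^5 + 177.123801*y^4 - 110.156475*y^3 + 17.89764*y^2 - 1.120212*y + 0.024389)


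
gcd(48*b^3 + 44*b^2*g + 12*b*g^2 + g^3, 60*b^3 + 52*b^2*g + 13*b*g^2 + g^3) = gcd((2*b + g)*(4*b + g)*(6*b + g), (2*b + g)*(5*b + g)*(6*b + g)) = 12*b^2 + 8*b*g + g^2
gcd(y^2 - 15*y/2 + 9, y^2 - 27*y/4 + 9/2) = y - 6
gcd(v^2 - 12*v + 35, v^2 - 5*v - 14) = v - 7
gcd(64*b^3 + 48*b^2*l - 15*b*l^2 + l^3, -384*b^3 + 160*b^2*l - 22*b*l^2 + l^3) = 64*b^2 - 16*b*l + l^2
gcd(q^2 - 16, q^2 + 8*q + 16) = q + 4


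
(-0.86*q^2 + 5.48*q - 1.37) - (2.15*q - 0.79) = -0.86*q^2 + 3.33*q - 0.58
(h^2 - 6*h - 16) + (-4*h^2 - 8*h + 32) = -3*h^2 - 14*h + 16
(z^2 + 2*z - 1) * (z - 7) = z^3 - 5*z^2 - 15*z + 7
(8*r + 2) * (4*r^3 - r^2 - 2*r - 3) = 32*r^4 - 18*r^2 - 28*r - 6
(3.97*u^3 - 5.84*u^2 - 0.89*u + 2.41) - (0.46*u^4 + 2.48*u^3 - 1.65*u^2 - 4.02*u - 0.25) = -0.46*u^4 + 1.49*u^3 - 4.19*u^2 + 3.13*u + 2.66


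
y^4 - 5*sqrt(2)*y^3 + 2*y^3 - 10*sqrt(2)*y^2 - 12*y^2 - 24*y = y*(y + 2)*(y - 6*sqrt(2))*(y + sqrt(2))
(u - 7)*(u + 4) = u^2 - 3*u - 28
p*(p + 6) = p^2 + 6*p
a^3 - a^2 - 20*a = a*(a - 5)*(a + 4)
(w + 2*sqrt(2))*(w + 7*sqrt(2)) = w^2 + 9*sqrt(2)*w + 28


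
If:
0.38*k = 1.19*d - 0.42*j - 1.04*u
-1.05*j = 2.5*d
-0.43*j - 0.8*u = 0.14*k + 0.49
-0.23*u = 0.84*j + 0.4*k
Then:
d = 7.02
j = -16.71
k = 33.67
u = 2.48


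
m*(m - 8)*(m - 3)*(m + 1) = m^4 - 10*m^3 + 13*m^2 + 24*m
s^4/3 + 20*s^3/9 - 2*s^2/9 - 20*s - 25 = (s/3 + 1)*(s - 3)*(s + 5/3)*(s + 5)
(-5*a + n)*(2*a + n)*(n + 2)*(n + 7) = -10*a^2*n^2 - 90*a^2*n - 140*a^2 - 3*a*n^3 - 27*a*n^2 - 42*a*n + n^4 + 9*n^3 + 14*n^2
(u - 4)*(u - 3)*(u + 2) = u^3 - 5*u^2 - 2*u + 24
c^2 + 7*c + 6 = (c + 1)*(c + 6)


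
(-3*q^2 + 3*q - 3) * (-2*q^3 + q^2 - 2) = 6*q^5 - 9*q^4 + 9*q^3 + 3*q^2 - 6*q + 6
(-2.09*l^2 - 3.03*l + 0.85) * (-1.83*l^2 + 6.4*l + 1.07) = 3.8247*l^4 - 7.8311*l^3 - 23.1838*l^2 + 2.1979*l + 0.9095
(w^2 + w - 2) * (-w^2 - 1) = -w^4 - w^3 + w^2 - w + 2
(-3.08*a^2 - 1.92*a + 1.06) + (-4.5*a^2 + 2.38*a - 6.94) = -7.58*a^2 + 0.46*a - 5.88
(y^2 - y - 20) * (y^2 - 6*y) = y^4 - 7*y^3 - 14*y^2 + 120*y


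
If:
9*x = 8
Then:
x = 8/9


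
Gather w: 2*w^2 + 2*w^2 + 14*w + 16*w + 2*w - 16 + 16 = 4*w^2 + 32*w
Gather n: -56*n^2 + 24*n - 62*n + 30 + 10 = -56*n^2 - 38*n + 40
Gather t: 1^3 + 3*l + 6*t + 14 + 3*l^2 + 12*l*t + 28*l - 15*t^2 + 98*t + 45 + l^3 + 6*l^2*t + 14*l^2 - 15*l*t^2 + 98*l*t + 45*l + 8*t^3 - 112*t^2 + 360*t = l^3 + 17*l^2 + 76*l + 8*t^3 + t^2*(-15*l - 127) + t*(6*l^2 + 110*l + 464) + 60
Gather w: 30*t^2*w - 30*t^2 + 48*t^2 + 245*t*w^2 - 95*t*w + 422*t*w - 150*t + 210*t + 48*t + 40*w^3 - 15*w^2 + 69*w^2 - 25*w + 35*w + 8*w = 18*t^2 + 108*t + 40*w^3 + w^2*(245*t + 54) + w*(30*t^2 + 327*t + 18)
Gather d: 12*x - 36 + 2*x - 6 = 14*x - 42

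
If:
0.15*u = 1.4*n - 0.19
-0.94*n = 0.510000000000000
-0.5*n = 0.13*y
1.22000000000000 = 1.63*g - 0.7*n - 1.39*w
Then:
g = 0.852760736196319*w + 0.515467954575121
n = -0.54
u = -6.33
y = 2.09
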